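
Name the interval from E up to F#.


Letter names: E → F spans 2 letter names → a 2nd
Semitones: E → F# = 2 half-steps
A 2nd of 2 semitones is a major 2nd
= major 2nd


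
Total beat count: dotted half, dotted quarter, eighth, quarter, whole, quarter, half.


Solution.
Beat values:
  dotted half = 3 beats
  dotted quarter = 1.5 beats
  eighth = 0.5 beats
  quarter = 1 beat
  whole = 4 beats
  quarter = 1 beat
  half = 2 beats
Sum = 3 + 1.5 + 0.5 + 1 + 4 + 1 + 2
= 13 beats


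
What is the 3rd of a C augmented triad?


Solution.
Augmented triad = root + major 3rd (4 semitones) + augmented 5th (8 semitones)
A triad on C stacks thirds, so the chord tones use letter names C-E-G
Root: C
Major 3rd above C: E
Augmented 5th above C: G#
The 3rd = E


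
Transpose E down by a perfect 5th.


Step by step:
perfect 5th: 5 letter names, 7 semitones
Letter: E - 4 → A
Pitch: E - 7 semitones, spelled as an A → A
= A


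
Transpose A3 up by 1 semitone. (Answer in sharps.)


Working:
A3: chromatic position 9 in octave 3 → absolute = 3×12 + 9 = 45
Transpose up 1: 45 + 1 = 46
46 = 3×12 + 10 → A# in octave 3
Result = A#3


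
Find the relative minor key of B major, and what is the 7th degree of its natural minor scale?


Solution.
The relative minor shares the major's key signature and starts on its 6th degree
6th degree = a major 6th above the tonic; a major 6th above B is G#
→ relative minor of B major is G# minor
G# natural minor scale: G# A# B C# D# E F#
= G# minor; 7th degree = F#


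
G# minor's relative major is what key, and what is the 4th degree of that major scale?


Solution.
The relative major shares the key signature and is a minor 3rd above the minor tonic
A minor 3rd above G# is B
→ relative major of G# minor is B major
B major scale: B C# D# E F# G# A#
= B major; 4th degree = E


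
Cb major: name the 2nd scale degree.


Major scale pattern: W-W-H-W-W-W-H (2-2-1-2-2-2-1 semitones)
Starting from Cb:
  Cb + 2 semitones → Db
  Db + 2 semitones → Eb
  Eb + 1 semitone → Fb
  Fb + 2 semitones → Gb
  Gb + 2 semitones → Ab
  Ab + 2 semitones → Bb
  Bb + 1 semitone → Cb
Scale: Cb Db Eb Fb Gb Ab Bb
Degree 2 = Db


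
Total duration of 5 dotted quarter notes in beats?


Let's work it out.
Base quarter note = 1 beat
Dot 1 adds half the previous value: +1/2
One dotted quarter = 1 + 1/2 = 3/2
5 of them = 5 × 3/2 = 15/2
= 15/2 beats


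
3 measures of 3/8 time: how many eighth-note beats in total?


Let's work it out.
Time signature 3/8: the bottom number 8 means the eighth note gets one count
The top number 3 means 3 eighth-note beats per measure
Total = 3 × 3 measures
= 9 eighth-note beats


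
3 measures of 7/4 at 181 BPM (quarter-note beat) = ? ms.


Step by step:
Quarter-note beat duration = 60000 / 181 ms
Beats per measure (7/4) = 7
One measure = 7 × 60000 / 181 = 420000 / 181 ms
3 measures = 3 × 420000 / 181 = 1260000 / 181
= 6961.3 ms


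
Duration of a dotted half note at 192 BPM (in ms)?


Working:
One quarter-note beat = 60000 / BPM = 60000 / 192 ms
Dotted half note = 3 × quarter note
Duration = 3 × 60000 / 192 = 180000 / 192
= 937.5 ms


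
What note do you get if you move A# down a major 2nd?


Working:
major 2nd: 2 letter names, 2 semitones
Letter: A - 1 → G
Pitch: A# - 2 semitones, spelled as a G → G#
= G#


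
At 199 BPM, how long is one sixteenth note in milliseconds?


Working:
One quarter-note beat = 60000 / BPM = 60000 / 199 ms
Sixteenth note = 1/4 × quarter note
Duration = 1/4 × 60000 / 199 = 15000 / 199
= 75.4 ms


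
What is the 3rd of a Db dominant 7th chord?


Reasoning:
Dominant 7th chord = root + major 3rd + perfect 5th + minor 7th
Seventh chords stack in thirds, so the letter names are D-F-A-C
Root: Db
Major 3rd above Db: F
Perfect 5th above Db: Ab
Minor 7th above Db: Cb
The 3rd = F


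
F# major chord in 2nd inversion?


Working:
Root position: F# A# C#
2nd inversion: move root and 3rd up an octave
Bass note: C#
Notes (bottom to top) = C# F# A#


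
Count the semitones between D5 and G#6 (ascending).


Absolute semitone position = octave×12 + chromatic position
D5: 5×12 + 2 = 62
G#6: 6×12 + 8 = 80
Difference = 80 - 62 = 18
= 18 semitones


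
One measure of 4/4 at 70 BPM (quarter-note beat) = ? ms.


Working:
Quarter-note beat duration = 60000 / 70 ms
Beats per measure (4/4) = 4
One measure = 4 × 60000 / 70 = 240000 / 70 ms
= 3428.6 ms


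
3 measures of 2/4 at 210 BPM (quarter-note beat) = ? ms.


Quarter-note beat duration = 60000 / 210 ms
Beats per measure (2/4) = 2
One measure = 2 × 60000 / 210 = 120000 / 210 ms
3 measures = 3 × 120000 / 210 = 360000 / 210
= 1714.3 ms


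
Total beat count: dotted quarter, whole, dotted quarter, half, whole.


Reasoning:
Beat values:
  dotted quarter = 1.5 beats
  whole = 4 beats
  dotted quarter = 1.5 beats
  half = 2 beats
  whole = 4 beats
Sum = 1.5 + 4 + 1.5 + 2 + 4
= 13 beats


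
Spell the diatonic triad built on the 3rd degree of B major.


Reasoning:
B major scale: B C# D# E F# G# A#
Diatonic triad on degree 3 stacks scale notes 3, 5, 7: D# F# A#
D#→F# = 3 semitones; D#→A# = 7 semitones → minor triad
= D# F# A# (minor)


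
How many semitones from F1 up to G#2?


Working:
Absolute semitone position = octave×12 + chromatic position
F1: 1×12 + 5 = 17
G#2: 2×12 + 8 = 32
Difference = 32 - 17 = 15
= 15 semitones


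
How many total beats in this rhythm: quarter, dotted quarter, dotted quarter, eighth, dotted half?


Let's work it out.
Beat values:
  quarter = 1 beat
  dotted quarter = 1.5 beats
  dotted quarter = 1.5 beats
  eighth = 0.5 beats
  dotted half = 3 beats
Sum = 1 + 1.5 + 1.5 + 0.5 + 3
= 7.5 beats


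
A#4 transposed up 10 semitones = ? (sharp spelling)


Let's work it out.
A#4: chromatic position 10 in octave 4 → absolute = 4×12 + 10 = 58
Transpose up 10: 58 + 10 = 68
68 = 5×12 + 8 → G# in octave 5
Result = G#5


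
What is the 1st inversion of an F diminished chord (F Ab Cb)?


Root position: F Ab Cb
1st inversion: move root up an octave
Bass note: Ab
Notes (bottom to top) = Ab Cb F


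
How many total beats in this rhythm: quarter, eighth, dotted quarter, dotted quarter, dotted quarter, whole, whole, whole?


Beat values:
  quarter = 1 beat
  eighth = 0.5 beats
  dotted quarter = 1.5 beats
  dotted quarter = 1.5 beats
  dotted quarter = 1.5 beats
  whole = 4 beats
  whole = 4 beats
  whole = 4 beats
Sum = 1 + 0.5 + 1.5 + 1.5 + 1.5 + 4 + 4 + 4
= 18 beats


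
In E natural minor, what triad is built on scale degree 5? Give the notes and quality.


Working:
E natural minor scale: E F# G A B C D
Diatonic triad on degree 5 stacks scale notes 5, 7, 2: B D F#
B→D = 3 semitones; B→F# = 7 semitones → minor triad
= B D F# (minor)


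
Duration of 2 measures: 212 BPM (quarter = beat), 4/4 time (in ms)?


Let's work it out.
Quarter-note beat duration = 60000 / 212 ms
Beats per measure (4/4) = 4
One measure = 4 × 60000 / 212 = 240000 / 212 ms
2 measures = 2 × 240000 / 212 = 480000 / 212
= 2264.2 ms


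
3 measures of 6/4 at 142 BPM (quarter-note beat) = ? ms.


Solution.
Quarter-note beat duration = 60000 / 142 ms
Beats per measure (6/4) = 6
One measure = 6 × 60000 / 142 = 360000 / 142 ms
3 measures = 3 × 360000 / 142 = 1080000 / 142
= 7605.6 ms


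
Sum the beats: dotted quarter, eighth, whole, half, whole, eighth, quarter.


Solution.
Beat values:
  dotted quarter = 1.5 beats
  eighth = 0.5 beats
  whole = 4 beats
  half = 2 beats
  whole = 4 beats
  eighth = 0.5 beats
  quarter = 1 beat
Sum = 1.5 + 0.5 + 4 + 2 + 4 + 0.5 + 1
= 13.5 beats


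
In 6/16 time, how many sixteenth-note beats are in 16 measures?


Solution.
Time signature 6/16: the bottom number 16 means the sixteenth note gets one count
The top number 6 means 6 sixteenth-note beats per measure
Total = 6 × 16 measures
= 96 sixteenth-note beats


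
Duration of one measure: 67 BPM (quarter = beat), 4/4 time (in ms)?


Quarter-note beat duration = 60000 / 67 ms
Beats per measure (4/4) = 4
One measure = 4 × 60000 / 67 = 240000 / 67 ms
= 3582.1 ms


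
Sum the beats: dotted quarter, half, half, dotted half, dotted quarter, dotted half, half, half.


Beat values:
  dotted quarter = 1.5 beats
  half = 2 beats
  half = 2 beats
  dotted half = 3 beats
  dotted quarter = 1.5 beats
  dotted half = 3 beats
  half = 2 beats
  half = 2 beats
Sum = 1.5 + 2 + 2 + 3 + 1.5 + 3 + 2 + 2
= 17 beats


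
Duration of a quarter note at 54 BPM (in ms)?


Reasoning:
One quarter-note beat = 60000 / BPM = 60000 / 54 ms
Duration = 60000 / 54
= 1111.1 ms


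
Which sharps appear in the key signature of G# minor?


Reasoning:
Sharp minor keys follow the circle of fifths: A(0), E(1), B(2), F#(3), C#(4), G#(5), D#(6), A#(7)
G# minor has 5 sharps
Order of sharps: F# C# G# D# A# E# B# → first 5: F#, C#, G#, D#, A#
= F#, C#, G#, D#, A#


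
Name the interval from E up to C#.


Let's work it out.
Letter names: E → C spans 6 letter names → a 6th
Semitones: E → C# = 9 half-steps
A 6th of 9 semitones is a major 6th
= major 6th


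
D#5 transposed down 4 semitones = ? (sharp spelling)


D#5: chromatic position 3 in octave 5 → absolute = 5×12 + 3 = 63
Transpose down 4: 63 - 4 = 59
59 = 4×12 + 11 → B in octave 4
Result = B4


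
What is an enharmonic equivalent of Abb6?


Enharmonic notes sound the same pitch but are spelled with different letter names
Abb and G name the same pitch class
= G6


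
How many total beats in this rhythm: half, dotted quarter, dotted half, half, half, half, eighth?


Reasoning:
Beat values:
  half = 2 beats
  dotted quarter = 1.5 beats
  dotted half = 3 beats
  half = 2 beats
  half = 2 beats
  half = 2 beats
  eighth = 0.5 beats
Sum = 2 + 1.5 + 3 + 2 + 2 + 2 + 0.5
= 13 beats


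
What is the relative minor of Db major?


The relative minor shares the major's key signature and starts on its 6th degree
6th degree = a major 6th above the tonic; a major 6th above Db is Bb
→ relative minor of Db major is Bb minor
= Bb minor


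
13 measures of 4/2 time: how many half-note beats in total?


Working:
Time signature 4/2: the bottom number 2 means the half note gets one count
The top number 4 means 4 half-note beats per measure
Total = 4 × 13 measures
= 52 half-note beats


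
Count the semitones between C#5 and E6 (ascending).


Absolute semitone position = octave×12 + chromatic position
C#5: 5×12 + 1 = 61
E6: 6×12 + 4 = 76
Difference = 76 - 61 = 15
= 15 semitones


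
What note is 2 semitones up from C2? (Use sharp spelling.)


Solution.
C2: chromatic position 0 in octave 2 → absolute = 2×12 + 0 = 24
Transpose up 2: 24 + 2 = 26
26 = 2×12 + 2 → D in octave 2
Result = D2


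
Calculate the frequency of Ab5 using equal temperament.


Solution.
f = 440 × 2^(n/12) where n = semitones from A4
Ab5: 11 semitones from A4
f = 440 × 2^(11/12)
f = 830.61 Hz


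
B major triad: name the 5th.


Major triad = root + major 3rd (4 semitones) + perfect 5th (7 semitones)
A triad on B stacks thirds, so the chord tones use letter names B-D-F
Root: B
Major 3rd above B: D#
Perfect 5th above B: F#
The 5th = F#


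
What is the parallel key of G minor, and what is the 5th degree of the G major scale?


Solution.
Parallel keys share the same tonic but differ in mode
G minor → parallel is G major
G major scale: G A B C D E F#
= G major; 5th degree = D


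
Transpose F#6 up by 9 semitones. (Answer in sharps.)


F#6: chromatic position 6 in octave 6 → absolute = 6×12 + 6 = 78
Transpose up 9: 78 + 9 = 87
87 = 7×12 + 3 → D# in octave 7
Result = D#7


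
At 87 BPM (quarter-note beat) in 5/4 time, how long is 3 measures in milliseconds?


Reasoning:
Quarter-note beat duration = 60000 / 87 ms
Beats per measure (5/4) = 5
One measure = 5 × 60000 / 87 = 300000 / 87 ms
3 measures = 3 × 300000 / 87 = 900000 / 87
= 10344.8 ms


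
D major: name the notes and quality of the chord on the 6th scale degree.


D major scale: D E F# G A B C#
Diatonic triad on degree 6 stacks scale notes 6, 1, 3: B D F#
B→D = 3 semitones; B→F# = 7 semitones → minor triad
= B D F# (minor)


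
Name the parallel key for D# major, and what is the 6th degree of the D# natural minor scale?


Step by step:
Parallel keys share the same tonic but differ in mode
D# major → parallel is D# minor
D# natural minor scale: D# E# F# G# A# B C#
= D# minor; 6th degree = B


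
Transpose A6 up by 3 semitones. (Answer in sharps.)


Step by step:
A6: chromatic position 9 in octave 6 → absolute = 6×12 + 9 = 81
Transpose up 3: 81 + 3 = 84
84 = 7×12 + 0 → C in octave 7
Result = C7


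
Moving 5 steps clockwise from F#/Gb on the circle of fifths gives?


Solution.
Each clockwise step on the circle of fifths moves up a perfect 5th
From F#/Gb: F#/Gb → Db → Ab → Eb → Bb → F
= F


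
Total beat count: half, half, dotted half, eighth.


Let's work it out.
Beat values:
  half = 2 beats
  half = 2 beats
  dotted half = 3 beats
  eighth = 0.5 beats
Sum = 2 + 2 + 3 + 0.5
= 7.5 beats


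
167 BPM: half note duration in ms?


Step by step:
One quarter-note beat = 60000 / BPM = 60000 / 167 ms
Half note = 2 × quarter note
Duration = 2 × 60000 / 167 = 120000 / 167
= 718.6 ms


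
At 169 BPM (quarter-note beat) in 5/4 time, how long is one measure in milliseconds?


Working:
Quarter-note beat duration = 60000 / 169 ms
Beats per measure (5/4) = 5
One measure = 5 × 60000 / 169 = 300000 / 169 ms
= 1775.1 ms


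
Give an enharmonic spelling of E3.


Working:
Enharmonic notes sound the same pitch but are spelled with different letter names
E and Fb name the same pitch class
= Fb3


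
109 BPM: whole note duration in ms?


One quarter-note beat = 60000 / BPM = 60000 / 109 ms
Whole note = 4 × quarter note
Duration = 4 × 60000 / 109 = 240000 / 109
= 2201.8 ms


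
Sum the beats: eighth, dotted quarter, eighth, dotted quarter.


Working:
Beat values:
  eighth = 0.5 beats
  dotted quarter = 1.5 beats
  eighth = 0.5 beats
  dotted quarter = 1.5 beats
Sum = 0.5 + 1.5 + 0.5 + 1.5
= 4 beats


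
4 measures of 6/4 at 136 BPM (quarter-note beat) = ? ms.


Quarter-note beat duration = 60000 / 136 ms
Beats per measure (6/4) = 6
One measure = 6 × 60000 / 136 = 360000 / 136 ms
4 measures = 4 × 360000 / 136 = 1440000 / 136
= 10588.2 ms


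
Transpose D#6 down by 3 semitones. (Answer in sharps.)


Reasoning:
D#6: chromatic position 3 in octave 6 → absolute = 6×12 + 3 = 75
Transpose down 3: 75 - 3 = 72
72 = 6×12 + 0 → C in octave 6
Result = C6


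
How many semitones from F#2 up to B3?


Let's work it out.
Absolute semitone position = octave×12 + chromatic position
F#2: 2×12 + 6 = 30
B3: 3×12 + 11 = 47
Difference = 47 - 30 = 17
= 17 semitones


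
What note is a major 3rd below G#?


A 3rd spans 3 letter names, so from G we land on E
A major 3rd = 4 semitones below G#
Spell E at that pitch: E
= E


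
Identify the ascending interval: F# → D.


Let's work it out.
Letter names: F → D spans 6 letter names → a 6th
Semitones: F# → D = 8 half-steps
A 6th of 8 semitones is a minor 6th
= minor 6th


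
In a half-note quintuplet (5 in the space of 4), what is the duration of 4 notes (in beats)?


Quintuplet: 5 notes occupy the space of 4 half notes
Space = 4 × 2 = 8 beats
Each quintuplet note = 8 / 5 = 8/5 beats
4 notes = 4 × 8/5 = 32/5
= 32/5 beats


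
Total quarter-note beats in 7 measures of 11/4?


Let's work it out.
Time signature 11/4: the bottom number 4 means the quarter note gets one count
The top number 11 means 11 quarter-note beats per measure
Total = 11 × 7 measures
= 77 quarter-note beats


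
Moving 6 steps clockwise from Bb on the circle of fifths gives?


Each clockwise step on the circle of fifths moves up a perfect 5th
From Bb: Bb → F → C → G → D → A → E
= E


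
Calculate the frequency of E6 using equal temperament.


Step by step:
f = 440 × 2^(n/12) where n = semitones from A4
E6: 19 semitones from A4
f = 440 × 2^(19/12)
f = 1318.51 Hz


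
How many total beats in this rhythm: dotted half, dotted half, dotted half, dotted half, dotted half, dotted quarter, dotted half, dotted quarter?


Beat values:
  dotted half = 3 beats
  dotted half = 3 beats
  dotted half = 3 beats
  dotted half = 3 beats
  dotted half = 3 beats
  dotted quarter = 1.5 beats
  dotted half = 3 beats
  dotted quarter = 1.5 beats
Sum = 3 + 3 + 3 + 3 + 3 + 1.5 + 3 + 1.5
= 21 beats


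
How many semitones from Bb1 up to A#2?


Reasoning:
Absolute semitone position = octave×12 + chromatic position
Bb1: 1×12 + 10 = 22
A#2: 2×12 + 10 = 34
Difference = 34 - 22 = 12
= 12 semitones


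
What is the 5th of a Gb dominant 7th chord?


Reasoning:
Dominant 7th chord = root + major 3rd + perfect 5th + minor 7th
Seventh chords stack in thirds, so the letter names are G-B-D-F
Root: Gb
Major 3rd above Gb: Bb
Perfect 5th above Gb: Db
Minor 7th above Gb: Fb
The 5th = Db


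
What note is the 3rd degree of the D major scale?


Major scale pattern: W-W-H-W-W-W-H (2-2-1-2-2-2-1 semitones)
Starting from D:
  D + 2 semitones → E
  E + 2 semitones → F#
  F# + 1 semitone → G
  G + 2 semitones → A
  A + 2 semitones → B
  B + 2 semitones → C#
  C# + 1 semitone → D
Scale: D E F# G A B C#
Degree 3 = F#


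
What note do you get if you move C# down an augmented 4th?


augmented 4th: 4 letter names, 6 semitones
Letter: C - 3 → G
Pitch: C# - 6 semitones, spelled as a G → G
= G


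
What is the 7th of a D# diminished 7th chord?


Diminished 7th chord = root + minor 3rd + diminished 5th + diminished 7th
Seventh chords stack in thirds, so the letter names are D-F-A-C
Root: D#
Minor 3rd above D#: F#
Diminished 5th above D#: A
Diminished 7th above D#: C
The 7th = C


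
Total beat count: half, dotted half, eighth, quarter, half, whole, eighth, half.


Beat values:
  half = 2 beats
  dotted half = 3 beats
  eighth = 0.5 beats
  quarter = 1 beat
  half = 2 beats
  whole = 4 beats
  eighth = 0.5 beats
  half = 2 beats
Sum = 2 + 3 + 0.5 + 1 + 2 + 4 + 0.5 + 2
= 15 beats


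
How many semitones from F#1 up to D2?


Absolute semitone position = octave×12 + chromatic position
F#1: 1×12 + 6 = 18
D2: 2×12 + 2 = 26
Difference = 26 - 18 = 8
= 8 semitones


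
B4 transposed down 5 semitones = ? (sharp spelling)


Reasoning:
B4: chromatic position 11 in octave 4 → absolute = 4×12 + 11 = 59
Transpose down 5: 59 - 5 = 54
54 = 4×12 + 6 → F# in octave 4
Result = F#4


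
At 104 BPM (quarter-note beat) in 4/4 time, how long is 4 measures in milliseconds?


Let's work it out.
Quarter-note beat duration = 60000 / 104 ms
Beats per measure (4/4) = 4
One measure = 4 × 60000 / 104 = 240000 / 104 ms
4 measures = 4 × 240000 / 104 = 960000 / 104
= 9230.8 ms


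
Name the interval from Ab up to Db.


Reasoning:
Letter names: A → D spans 4 letter names → a 4th
Semitones: Ab → Db = 5 half-steps
A 4th of 5 semitones is a perfect 4th
= perfect 4th


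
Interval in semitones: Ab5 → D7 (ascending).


Let's work it out.
Absolute semitone position = octave×12 + chromatic position
Ab5: 5×12 + 8 = 68
D7: 7×12 + 2 = 86
Difference = 86 - 68 = 18
= 18 semitones


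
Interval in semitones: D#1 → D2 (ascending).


Absolute semitone position = octave×12 + chromatic position
D#1: 1×12 + 3 = 15
D2: 2×12 + 2 = 26
Difference = 26 - 15 = 11
= 11 semitones


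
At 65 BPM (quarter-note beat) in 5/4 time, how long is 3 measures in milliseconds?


Quarter-note beat duration = 60000 / 65 ms
Beats per measure (5/4) = 5
One measure = 5 × 60000 / 65 = 300000 / 65 ms
3 measures = 3 × 300000 / 65 = 900000 / 65
= 13846.2 ms


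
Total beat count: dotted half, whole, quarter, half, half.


Beat values:
  dotted half = 3 beats
  whole = 4 beats
  quarter = 1 beat
  half = 2 beats
  half = 2 beats
Sum = 3 + 4 + 1 + 2 + 2
= 12 beats


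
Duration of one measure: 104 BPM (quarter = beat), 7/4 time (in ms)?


Working:
Quarter-note beat duration = 60000 / 104 ms
Beats per measure (7/4) = 7
One measure = 7 × 60000 / 104 = 420000 / 104 ms
= 4038.5 ms


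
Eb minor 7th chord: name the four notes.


Solution.
Minor 7th chord = root + minor 3rd + perfect 5th + minor 7th
Seventh chords stack in thirds, so the letter names are E-G-B-D
Root: Eb
Minor 3rd above Eb: Gb
Perfect 5th above Eb: Bb
Minor 7th above Eb: Db
Chord = Eb Gb Bb Db


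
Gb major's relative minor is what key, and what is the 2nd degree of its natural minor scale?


Solution.
The relative minor shares the major's key signature and starts on its 6th degree
6th degree = a major 6th above the tonic; a major 6th above Gb is Eb
→ relative minor of Gb major is Eb minor
Eb natural minor scale: Eb F Gb Ab Bb Cb Db
= Eb minor; 2nd degree = F


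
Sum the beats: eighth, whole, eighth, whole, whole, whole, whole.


Step by step:
Beat values:
  eighth = 0.5 beats
  whole = 4 beats
  eighth = 0.5 beats
  whole = 4 beats
  whole = 4 beats
  whole = 4 beats
  whole = 4 beats
Sum = 0.5 + 4 + 0.5 + 4 + 4 + 4 + 4
= 21 beats


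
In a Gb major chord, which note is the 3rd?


Major triad = root + major 3rd (4 semitones) + perfect 5th (7 semitones)
A triad on Gb stacks thirds, so the chord tones use letter names G-B-D
Root: Gb
Major 3rd above Gb: Bb
Perfect 5th above Gb: Db
The 3rd = Bb


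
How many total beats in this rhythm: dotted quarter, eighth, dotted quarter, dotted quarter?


Let's work it out.
Beat values:
  dotted quarter = 1.5 beats
  eighth = 0.5 beats
  dotted quarter = 1.5 beats
  dotted quarter = 1.5 beats
Sum = 1.5 + 0.5 + 1.5 + 1.5
= 5 beats


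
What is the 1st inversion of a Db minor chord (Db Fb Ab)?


Solution.
Root position: Db Fb Ab
1st inversion: move root up an octave
Bass note: Fb
Notes (bottom to top) = Fb Ab Db


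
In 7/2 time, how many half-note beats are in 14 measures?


Time signature 7/2: the bottom number 2 means the half note gets one count
The top number 7 means 7 half-note beats per measure
Total = 7 × 14 measures
= 98 half-note beats


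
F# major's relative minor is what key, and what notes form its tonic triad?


Reasoning:
The relative minor shares the major's key signature and starts on its 6th degree
6th degree = a major 6th above the tonic; a major 6th above F# is D#
→ relative minor of F# major is D# minor
Tonic triad of D# minor = root + minor 3rd + perfect 5th = D# F# A#
= D# minor; triad = D# F# A#


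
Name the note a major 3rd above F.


Let's work it out.
A 3rd spans 3 letter names, so from F we land on A
A major 3rd = 4 semitones above F
Spell A at that pitch: A
= A


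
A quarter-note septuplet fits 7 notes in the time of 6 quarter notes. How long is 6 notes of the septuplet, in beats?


Septuplet: 7 notes occupy the space of 6 quarter notes
Space = 6 × 1 = 6 beats
Each septuplet note = 6 / 7 = 6/7 beats
6 notes = 6 × 6/7 = 36/7
= 36/7 beats


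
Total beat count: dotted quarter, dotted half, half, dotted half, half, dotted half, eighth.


Beat values:
  dotted quarter = 1.5 beats
  dotted half = 3 beats
  half = 2 beats
  dotted half = 3 beats
  half = 2 beats
  dotted half = 3 beats
  eighth = 0.5 beats
Sum = 1.5 + 3 + 2 + 3 + 2 + 3 + 0.5
= 15 beats


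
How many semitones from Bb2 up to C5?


Working:
Absolute semitone position = octave×12 + chromatic position
Bb2: 2×12 + 10 = 34
C5: 5×12 + 0 = 60
Difference = 60 - 34 = 26
= 26 semitones


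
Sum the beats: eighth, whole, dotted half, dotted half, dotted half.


Step by step:
Beat values:
  eighth = 0.5 beats
  whole = 4 beats
  dotted half = 3 beats
  dotted half = 3 beats
  dotted half = 3 beats
Sum = 0.5 + 4 + 3 + 3 + 3
= 13.5 beats


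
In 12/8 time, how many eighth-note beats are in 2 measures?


Working:
Time signature 12/8: the bottom number 8 means the eighth note gets one count
The top number 12 means 12 eighth-note beats per measure
Total = 12 × 2 measures
= 24 eighth-note beats


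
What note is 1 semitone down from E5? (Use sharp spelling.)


Working:
E5: chromatic position 4 in octave 5 → absolute = 5×12 + 4 = 64
Transpose down 1: 64 - 1 = 63
63 = 5×12 + 3 → D# in octave 5
Result = D#5


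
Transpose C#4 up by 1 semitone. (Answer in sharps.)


Solution.
C#4: chromatic position 1 in octave 4 → absolute = 4×12 + 1 = 49
Transpose up 1: 49 + 1 = 50
50 = 4×12 + 2 → D in octave 4
Result = D4


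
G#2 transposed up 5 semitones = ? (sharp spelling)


Working:
G#2: chromatic position 8 in octave 2 → absolute = 2×12 + 8 = 32
Transpose up 5: 32 + 5 = 37
37 = 3×12 + 1 → C# in octave 3
Result = C#3


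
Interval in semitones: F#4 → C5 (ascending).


Solution.
Absolute semitone position = octave×12 + chromatic position
F#4: 4×12 + 6 = 54
C5: 5×12 + 0 = 60
Difference = 60 - 54 = 6
= 6 semitones


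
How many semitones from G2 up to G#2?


Reasoning:
Absolute semitone position = octave×12 + chromatic position
G2: 2×12 + 7 = 31
G#2: 2×12 + 8 = 32
Difference = 32 - 31 = 1
= 1 semitone


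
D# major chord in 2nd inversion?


Reasoning:
Root position: D# F## A#
2nd inversion: move root and 3rd up an octave
Bass note: A#
Notes (bottom to top) = A# D# F##


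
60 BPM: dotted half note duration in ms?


Step by step:
One quarter-note beat = 60000 / BPM = 60000 / 60 ms
Dotted half note = 3 × quarter note
Duration = 3 × 60000 / 60 = 180000 / 60
= 3000.0 ms


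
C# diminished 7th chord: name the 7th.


Step by step:
Diminished 7th chord = root + minor 3rd + diminished 5th + diminished 7th
Seventh chords stack in thirds, so the letter names are C-E-G-B
Root: C#
Minor 3rd above C#: E
Diminished 5th above C#: G
Diminished 7th above C#: Bb
The 7th = Bb


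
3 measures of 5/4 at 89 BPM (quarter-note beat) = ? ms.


Solution.
Quarter-note beat duration = 60000 / 89 ms
Beats per measure (5/4) = 5
One measure = 5 × 60000 / 89 = 300000 / 89 ms
3 measures = 3 × 300000 / 89 = 900000 / 89
= 10112.4 ms


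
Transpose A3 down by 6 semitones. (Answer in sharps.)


Let's work it out.
A3: chromatic position 9 in octave 3 → absolute = 3×12 + 9 = 45
Transpose down 6: 45 - 6 = 39
39 = 3×12 + 3 → D# in octave 3
Result = D#3


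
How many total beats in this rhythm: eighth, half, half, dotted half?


Beat values:
  eighth = 0.5 beats
  half = 2 beats
  half = 2 beats
  dotted half = 3 beats
Sum = 0.5 + 2 + 2 + 3
= 7.5 beats


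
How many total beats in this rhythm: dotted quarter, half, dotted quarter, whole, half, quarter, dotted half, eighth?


Beat values:
  dotted quarter = 1.5 beats
  half = 2 beats
  dotted quarter = 1.5 beats
  whole = 4 beats
  half = 2 beats
  quarter = 1 beat
  dotted half = 3 beats
  eighth = 0.5 beats
Sum = 1.5 + 2 + 1.5 + 4 + 2 + 1 + 3 + 0.5
= 15.5 beats


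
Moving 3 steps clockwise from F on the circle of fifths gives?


Solution.
Each clockwise step on the circle of fifths moves up a perfect 5th
From F: F → C → G → D
= D


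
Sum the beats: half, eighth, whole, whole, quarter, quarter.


Reasoning:
Beat values:
  half = 2 beats
  eighth = 0.5 beats
  whole = 4 beats
  whole = 4 beats
  quarter = 1 beat
  quarter = 1 beat
Sum = 2 + 0.5 + 4 + 4 + 1 + 1
= 12.5 beats


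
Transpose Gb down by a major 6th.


Let's work it out.
major 6th: 6 letter names, 9 semitones
Letter: G - 5 → B
Pitch: Gb - 9 semitones, spelled as a B → Bbb
= Bbb


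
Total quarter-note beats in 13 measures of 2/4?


Time signature 2/4: the bottom number 4 means the quarter note gets one count
The top number 2 means 2 quarter-note beats per measure
Total = 2 × 13 measures
= 26 quarter-note beats


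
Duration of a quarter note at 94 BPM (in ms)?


One quarter-note beat = 60000 / BPM = 60000 / 94 ms
Duration = 60000 / 94
= 638.3 ms


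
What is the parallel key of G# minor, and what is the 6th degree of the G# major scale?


Reasoning:
Parallel keys share the same tonic but differ in mode
G# minor → parallel is G# major
G# major scale: G# A# B# C# D# E# F##
= G# major; 6th degree = E#


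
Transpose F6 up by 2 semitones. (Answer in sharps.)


Solution.
F6: chromatic position 5 in octave 6 → absolute = 6×12 + 5 = 77
Transpose up 2: 77 + 2 = 79
79 = 6×12 + 7 → G in octave 6
Result = G6


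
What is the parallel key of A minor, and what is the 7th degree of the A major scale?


Reasoning:
Parallel keys share the same tonic but differ in mode
A minor → parallel is A major
A major scale: A B C# D E F# G#
= A major; 7th degree = G#


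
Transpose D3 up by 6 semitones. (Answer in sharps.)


Let's work it out.
D3: chromatic position 2 in octave 3 → absolute = 3×12 + 2 = 38
Transpose up 6: 38 + 6 = 44
44 = 3×12 + 8 → G# in octave 3
Result = G#3


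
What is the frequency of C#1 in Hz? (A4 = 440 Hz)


Working:
f = 440 × 2^(n/12) where n = semitones from A4
C#1: -44 semitones from A4
f = 440 × 2^(-44/12)
f = 34.65 Hz


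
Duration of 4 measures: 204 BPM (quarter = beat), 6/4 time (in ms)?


Working:
Quarter-note beat duration = 60000 / 204 ms
Beats per measure (6/4) = 6
One measure = 6 × 60000 / 204 = 360000 / 204 ms
4 measures = 4 × 360000 / 204 = 1440000 / 204
= 7058.8 ms


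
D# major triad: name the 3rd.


Step by step:
Major triad = root + major 3rd (4 semitones) + perfect 5th (7 semitones)
A triad on D# stacks thirds, so the chord tones use letter names D-F-A
Root: D#
Major 3rd above D#: F##
Perfect 5th above D#: A#
The 3rd = F##


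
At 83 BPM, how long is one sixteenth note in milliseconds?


Solution.
One quarter-note beat = 60000 / BPM = 60000 / 83 ms
Sixteenth note = 1/4 × quarter note
Duration = 1/4 × 60000 / 83 = 15000 / 83
= 180.7 ms


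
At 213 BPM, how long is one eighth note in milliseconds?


Working:
One quarter-note beat = 60000 / BPM = 60000 / 213 ms
Eighth note = 1/2 × quarter note
Duration = 1/2 × 60000 / 213 = 30000 / 213
= 140.8 ms


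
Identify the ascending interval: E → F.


Solution.
Letter names: E → F spans 2 letter names → a 2nd
Semitones: E → F = 1 half-step
A 2nd of 1 semitone is a minor 2nd
= minor 2nd


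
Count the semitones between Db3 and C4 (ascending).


Step by step:
Absolute semitone position = octave×12 + chromatic position
Db3: 3×12 + 1 = 37
C4: 4×12 + 0 = 48
Difference = 48 - 37 = 11
= 11 semitones


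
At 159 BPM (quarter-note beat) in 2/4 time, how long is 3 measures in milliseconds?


Let's work it out.
Quarter-note beat duration = 60000 / 159 ms
Beats per measure (2/4) = 2
One measure = 2 × 60000 / 159 = 120000 / 159 ms
3 measures = 3 × 120000 / 159 = 360000 / 159
= 2264.2 ms


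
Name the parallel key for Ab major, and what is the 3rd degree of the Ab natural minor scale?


Working:
Parallel keys share the same tonic but differ in mode
Ab major → parallel is Ab minor
Ab natural minor scale: Ab Bb Cb Db Eb Fb Gb
= Ab minor; 3rd degree = Cb


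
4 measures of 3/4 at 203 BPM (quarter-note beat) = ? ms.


Quarter-note beat duration = 60000 / 203 ms
Beats per measure (3/4) = 3
One measure = 3 × 60000 / 203 = 180000 / 203 ms
4 measures = 4 × 180000 / 203 = 720000 / 203
= 3546.8 ms


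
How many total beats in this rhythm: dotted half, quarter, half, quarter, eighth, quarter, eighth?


Let's work it out.
Beat values:
  dotted half = 3 beats
  quarter = 1 beat
  half = 2 beats
  quarter = 1 beat
  eighth = 0.5 beats
  quarter = 1 beat
  eighth = 0.5 beats
Sum = 3 + 1 + 2 + 1 + 0.5 + 1 + 0.5
= 9 beats


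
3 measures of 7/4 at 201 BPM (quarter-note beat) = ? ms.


Let's work it out.
Quarter-note beat duration = 60000 / 201 ms
Beats per measure (7/4) = 7
One measure = 7 × 60000 / 201 = 420000 / 201 ms
3 measures = 3 × 420000 / 201 = 1260000 / 201
= 6268.7 ms


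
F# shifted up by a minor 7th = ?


Step by step:
minor 7th: 7 letter names, 10 semitones
Letter: F + 6 → E
Pitch: F# + 10 semitones, spelled as an E → E
= E


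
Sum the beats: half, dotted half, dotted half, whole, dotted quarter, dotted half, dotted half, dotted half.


Beat values:
  half = 2 beats
  dotted half = 3 beats
  dotted half = 3 beats
  whole = 4 beats
  dotted quarter = 1.5 beats
  dotted half = 3 beats
  dotted half = 3 beats
  dotted half = 3 beats
Sum = 2 + 3 + 3 + 4 + 1.5 + 3 + 3 + 3
= 22.5 beats


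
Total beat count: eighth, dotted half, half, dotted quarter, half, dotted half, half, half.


Solution.
Beat values:
  eighth = 0.5 beats
  dotted half = 3 beats
  half = 2 beats
  dotted quarter = 1.5 beats
  half = 2 beats
  dotted half = 3 beats
  half = 2 beats
  half = 2 beats
Sum = 0.5 + 3 + 2 + 1.5 + 2 + 3 + 2 + 2
= 16 beats


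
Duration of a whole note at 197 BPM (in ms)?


Working:
One quarter-note beat = 60000 / BPM = 60000 / 197 ms
Whole note = 4 × quarter note
Duration = 4 × 60000 / 197 = 240000 / 197
= 1218.3 ms


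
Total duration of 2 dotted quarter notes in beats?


Base quarter note = 1 beat
Dot 1 adds half the previous value: +1/2
One dotted quarter = 1 + 1/2 = 3/2
2 of them = 2 × 3/2 = 3
= 3 beats


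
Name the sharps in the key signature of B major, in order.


Let's work it out.
Sharp major keys follow the circle of fifths: C(0), G(1), D(2), A(3), E(4), B(5), F#(6), C#(7)
B major has 5 sharps
Order of sharps: F# C# G# D# A# E# B# → first 5: F#, C#, G#, D#, A#
= F#, C#, G#, D#, A#


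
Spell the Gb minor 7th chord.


Step by step:
Minor 7th chord = root + minor 3rd + perfect 5th + minor 7th
Seventh chords stack in thirds, so the letter names are G-B-D-F
Root: Gb
Minor 3rd above Gb: Bbb
Perfect 5th above Gb: Db
Minor 7th above Gb: Fb
Chord = Gb Bbb Db Fb


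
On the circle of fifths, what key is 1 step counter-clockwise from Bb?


Each counter-clockwise step moves down a perfect 5th (= up a perfect 4th)
From Bb: Bb → Eb
= Eb


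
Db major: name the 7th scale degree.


Solution.
Major scale pattern: W-W-H-W-W-W-H (2-2-1-2-2-2-1 semitones)
Starting from Db:
  Db + 2 semitones → Eb
  Eb + 2 semitones → F
  F + 1 semitone → Gb
  Gb + 2 semitones → Ab
  Ab + 2 semitones → Bb
  Bb + 2 semitones → C
  C + 1 semitone → Db
Scale: Db Eb F Gb Ab Bb C
Degree 7 = C


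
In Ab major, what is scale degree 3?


Major scale pattern: W-W-H-W-W-W-H (2-2-1-2-2-2-1 semitones)
Starting from Ab:
  Ab + 2 semitones → Bb
  Bb + 2 semitones → C
  C + 1 semitone → Db
  Db + 2 semitones → Eb
  Eb + 2 semitones → F
  F + 2 semitones → G
  G + 1 semitone → Ab
Scale: Ab Bb C Db Eb F G
Degree 3 = C


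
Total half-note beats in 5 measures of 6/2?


Step by step:
Time signature 6/2: the bottom number 2 means the half note gets one count
The top number 6 means 6 half-note beats per measure
Total = 6 × 5 measures
= 30 half-note beats


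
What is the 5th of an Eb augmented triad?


Working:
Augmented triad = root + major 3rd (4 semitones) + augmented 5th (8 semitones)
A triad on Eb stacks thirds, so the chord tones use letter names E-G-B
Root: Eb
Major 3rd above Eb: G
Augmented 5th above Eb: B
The 5th = B


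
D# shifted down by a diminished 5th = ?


Solution.
diminished 5th: 5 letter names, 6 semitones
Letter: D - 4 → G
Pitch: D# - 6 semitones, spelled as a G → G##
= G##


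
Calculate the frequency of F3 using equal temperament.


Let's work it out.
f = 440 × 2^(n/12) where n = semitones from A4
F3: -16 semitones from A4
f = 440 × 2^(-16/12)
f = 174.61 Hz


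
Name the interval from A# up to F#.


Solution.
Letter names: A → F spans 6 letter names → a 6th
Semitones: A# → F# = 8 half-steps
A 6th of 8 semitones is a minor 6th
= minor 6th


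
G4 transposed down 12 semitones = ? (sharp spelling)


Step by step:
G4: chromatic position 7 in octave 4 → absolute = 4×12 + 7 = 55
Transpose down 12: 55 - 12 = 43
43 = 3×12 + 7 → G in octave 3
Result = G3


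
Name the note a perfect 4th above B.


Step by step:
A 4th spans 4 letter names, so from B we land on E
A perfect 4th = 5 semitones above B
Spell E at that pitch: E
= E


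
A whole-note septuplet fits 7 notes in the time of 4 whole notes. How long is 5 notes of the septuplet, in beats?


Solution.
Septuplet: 7 notes occupy the space of 4 whole notes
Space = 4 × 4 = 16 beats
Each septuplet note = 16 / 7 = 16/7 beats
5 notes = 5 × 16/7 = 80/7
= 80/7 beats


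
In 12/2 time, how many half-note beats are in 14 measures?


Time signature 12/2: the bottom number 2 means the half note gets one count
The top number 12 means 12 half-note beats per measure
Total = 12 × 14 measures
= 168 half-note beats


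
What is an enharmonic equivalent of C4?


Enharmonic notes sound the same pitch but are spelled with different letter names
C and B# name the same pitch class
Octave numbers change at C, so C4 = B#3
= B#3


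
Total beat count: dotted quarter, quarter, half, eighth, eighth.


Beat values:
  dotted quarter = 1.5 beats
  quarter = 1 beat
  half = 2 beats
  eighth = 0.5 beats
  eighth = 0.5 beats
Sum = 1.5 + 1 + 2 + 0.5 + 0.5
= 5.5 beats


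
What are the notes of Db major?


Major scale pattern: W-W-H-W-W-W-H (2-2-1-2-2-2-1 semitones)
Starting from Db:
  Db + 2 semitones → Eb
  Eb + 2 semitones → F
  F + 1 semitone → Gb
  Gb + 2 semitones → Ab
  Ab + 2 semitones → Bb
  Bb + 2 semitones → C
  C + 1 semitone → Db
Scale = Db Eb F Gb Ab Bb C


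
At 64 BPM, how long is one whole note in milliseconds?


Let's work it out.
One quarter-note beat = 60000 / BPM = 60000 / 64 ms
Whole note = 4 × quarter note
Duration = 4 × 60000 / 64 = 240000 / 64
= 3750.0 ms


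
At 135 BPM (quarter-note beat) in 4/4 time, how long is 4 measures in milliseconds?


Quarter-note beat duration = 60000 / 135 ms
Beats per measure (4/4) = 4
One measure = 4 × 60000 / 135 = 240000 / 135 ms
4 measures = 4 × 240000 / 135 = 960000 / 135
= 7111.1 ms


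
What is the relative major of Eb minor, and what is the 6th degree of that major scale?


The relative major shares the key signature and is a minor 3rd above the minor tonic
A minor 3rd above Eb is Gb
→ relative major of Eb minor is Gb major
Gb major scale: Gb Ab Bb Cb Db Eb F
= Gb major; 6th degree = Eb


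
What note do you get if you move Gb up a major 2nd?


Step by step:
major 2nd: 2 letter names, 2 semitones
Letter: G + 1 → A
Pitch: Gb + 2 semitones, spelled as an A → Ab
= Ab


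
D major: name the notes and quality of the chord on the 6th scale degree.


Reasoning:
D major scale: D E F# G A B C#
Diatonic triad on degree 6 stacks scale notes 6, 1, 3: B D F#
B→D = 3 semitones; B→F# = 7 semitones → minor triad
= B D F# (minor)


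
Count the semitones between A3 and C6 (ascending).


Reasoning:
Absolute semitone position = octave×12 + chromatic position
A3: 3×12 + 9 = 45
C6: 6×12 + 0 = 72
Difference = 72 - 45 = 27
= 27 semitones


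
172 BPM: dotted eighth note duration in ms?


One quarter-note beat = 60000 / BPM = 60000 / 172 ms
Dotted eighth note = 3/4 × quarter note
Duration = 3/4 × 60000 / 172 = 45000 / 172
= 261.6 ms


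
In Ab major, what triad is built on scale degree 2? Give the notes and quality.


Solution.
Ab major scale: Ab Bb C Db Eb F G
Diatonic triad on degree 2 stacks scale notes 2, 4, 6: Bb Db F
Bb→Db = 3 semitones; Bb→F = 7 semitones → minor triad
= Bb Db F (minor)


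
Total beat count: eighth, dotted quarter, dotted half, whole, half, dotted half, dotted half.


Beat values:
  eighth = 0.5 beats
  dotted quarter = 1.5 beats
  dotted half = 3 beats
  whole = 4 beats
  half = 2 beats
  dotted half = 3 beats
  dotted half = 3 beats
Sum = 0.5 + 1.5 + 3 + 4 + 2 + 3 + 3
= 17 beats
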